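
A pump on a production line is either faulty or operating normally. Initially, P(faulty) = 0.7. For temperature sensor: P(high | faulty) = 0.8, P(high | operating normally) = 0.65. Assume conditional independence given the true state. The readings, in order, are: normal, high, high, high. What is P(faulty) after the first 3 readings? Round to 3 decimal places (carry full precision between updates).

0.669

After 'normal': P(faulty) = 0.2·0.7000 / (0.2·0.7000 + 0.35·0.3000) ≈ 0.5714
After 'high': P(faulty) = 0.8·0.5714 / (0.8·0.5714 + 0.65·0.4286) ≈ 0.6214
After 'high': P(faulty) = 0.8·0.6214 / (0.8·0.6214 + 0.65·0.3786) ≈ 0.6688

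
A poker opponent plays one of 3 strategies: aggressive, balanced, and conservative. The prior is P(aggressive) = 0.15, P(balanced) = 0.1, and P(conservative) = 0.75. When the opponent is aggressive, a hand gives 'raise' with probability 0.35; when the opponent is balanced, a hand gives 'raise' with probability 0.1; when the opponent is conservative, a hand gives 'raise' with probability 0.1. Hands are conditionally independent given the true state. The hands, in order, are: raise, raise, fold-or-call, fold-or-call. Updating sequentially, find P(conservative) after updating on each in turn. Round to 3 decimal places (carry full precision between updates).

0.415

After 'raise': normaliser = 0.35·0.1500 + 0.1·0.1000 + 0.1·0.7500; P(aggressive) ≈ 0.3818, P(balanced) ≈ 0.0727, P(conservative) ≈ 0.5455
After 'raise': normaliser = 0.35·0.3818 + 0.1·0.0727 + 0.1·0.5455; P(aggressive) ≈ 0.6837, P(balanced) ≈ 0.0372, P(conservative) ≈ 0.2791
After 'fold-or-call': normaliser = 0.65·0.6837 + 0.9·0.0372 + 0.9·0.2791; P(aggressive) ≈ 0.6096, P(balanced) ≈ 0.0459, P(conservative) ≈ 0.3445
After 'fold-or-call': normaliser = 0.65·0.6096 + 0.9·0.0459 + 0.9·0.3445; P(aggressive) ≈ 0.5300, P(balanced) ≈ 0.0553, P(conservative) ≈ 0.4147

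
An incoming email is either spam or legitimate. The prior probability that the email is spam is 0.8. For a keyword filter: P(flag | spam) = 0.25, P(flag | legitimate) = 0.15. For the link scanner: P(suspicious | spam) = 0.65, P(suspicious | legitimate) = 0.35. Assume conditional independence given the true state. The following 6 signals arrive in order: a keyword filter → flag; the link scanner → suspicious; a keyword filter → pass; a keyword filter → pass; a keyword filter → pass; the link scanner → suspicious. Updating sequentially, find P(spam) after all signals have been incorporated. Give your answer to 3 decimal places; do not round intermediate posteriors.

0.940

Each posterior becomes the prior for the next update.
After a keyword filter='flag': P(spam) = 0.25·0.8000 / (0.25·0.8000 + 0.15·0.2000) ≈ 0.8696
After the link scanner='suspicious': P(spam) = 0.65·0.8696 / (0.65·0.8696 + 0.35·0.1304) ≈ 0.9253
After a keyword filter='pass': P(spam) = 0.75·0.9253 / (0.75·0.9253 + 0.85·0.0747) ≈ 0.9161
After a keyword filter='pass': P(spam) = 0.75·0.9161 / (0.75·0.9161 + 0.85·0.0839) ≈ 0.9060
After a keyword filter='pass': P(spam) = 0.75·0.9060 / (0.75·0.9060 + 0.85·0.0940) ≈ 0.8948
After the link scanner='suspicious': P(spam) = 0.65·0.8948 / (0.65·0.8948 + 0.35·0.1052) ≈ 0.9405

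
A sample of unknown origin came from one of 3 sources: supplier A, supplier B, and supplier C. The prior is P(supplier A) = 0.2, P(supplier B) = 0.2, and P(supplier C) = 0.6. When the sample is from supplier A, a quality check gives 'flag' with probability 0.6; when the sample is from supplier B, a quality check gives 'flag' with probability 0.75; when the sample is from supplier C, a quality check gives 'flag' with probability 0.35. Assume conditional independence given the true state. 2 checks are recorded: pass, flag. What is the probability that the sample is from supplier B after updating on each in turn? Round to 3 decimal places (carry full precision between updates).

Each posterior becomes the prior for the next update.
After 'pass': normaliser = 0.4·0.2000 + 0.25·0.2000 + 0.65·0.6000; P(supplier A) ≈ 0.1538, P(supplier B) ≈ 0.0962, P(supplier C) ≈ 0.7500
After 'flag': normaliser = 0.6·0.1538 + 0.75·0.0962 + 0.35·0.7500; P(supplier A) ≈ 0.2162, P(supplier B) ≈ 0.1689, P(supplier C) ≈ 0.6149

0.169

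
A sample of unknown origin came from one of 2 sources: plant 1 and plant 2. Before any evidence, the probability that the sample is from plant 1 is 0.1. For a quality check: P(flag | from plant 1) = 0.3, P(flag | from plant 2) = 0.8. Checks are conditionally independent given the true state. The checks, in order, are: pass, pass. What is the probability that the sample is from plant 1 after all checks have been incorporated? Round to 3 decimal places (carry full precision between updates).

0.576

After 'pass': P(plant 1) = 0.7·0.1000 / (0.7·0.1000 + 0.2·0.9000) ≈ 0.2800
After 'pass': P(plant 1) = 0.7·0.2800 / (0.7·0.2800 + 0.2·0.7200) ≈ 0.5765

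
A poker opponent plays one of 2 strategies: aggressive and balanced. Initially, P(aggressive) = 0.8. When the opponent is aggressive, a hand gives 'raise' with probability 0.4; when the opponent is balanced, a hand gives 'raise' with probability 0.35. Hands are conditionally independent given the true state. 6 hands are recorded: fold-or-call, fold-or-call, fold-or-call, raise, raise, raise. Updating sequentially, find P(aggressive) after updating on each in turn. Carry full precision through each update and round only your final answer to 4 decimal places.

0.8244

After 'fold-or-call': P(aggressive) = 0.6·0.8000 / (0.6·0.8000 + 0.65·0.2000) ≈ 0.7869
After 'fold-or-call': P(aggressive) = 0.6·0.7869 / (0.6·0.7869 + 0.65·0.2131) ≈ 0.7732
After 'fold-or-call': P(aggressive) = 0.6·0.7732 / (0.6·0.7732 + 0.65·0.2268) ≈ 0.7588
After 'raise': P(aggressive) = 0.4·0.7588 / (0.4·0.7588 + 0.35·0.2412) ≈ 0.7824
After 'raise': P(aggressive) = 0.4·0.7824 / (0.4·0.7824 + 0.35·0.2176) ≈ 0.8043
After 'raise': P(aggressive) = 0.4·0.8043 / (0.4·0.8043 + 0.35·0.1957) ≈ 0.8244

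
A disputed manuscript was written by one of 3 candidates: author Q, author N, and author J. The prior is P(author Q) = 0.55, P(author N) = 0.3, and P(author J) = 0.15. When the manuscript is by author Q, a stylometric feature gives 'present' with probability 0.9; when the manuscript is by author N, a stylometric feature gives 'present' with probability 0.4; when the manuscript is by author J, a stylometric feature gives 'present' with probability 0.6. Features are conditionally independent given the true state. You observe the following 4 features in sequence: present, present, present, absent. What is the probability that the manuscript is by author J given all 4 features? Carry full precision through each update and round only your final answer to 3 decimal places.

0.201

Each posterior becomes the prior for the next update.
After 'present': normaliser = 0.9·0.5500 + 0.4·0.3000 + 0.6·0.1500; P(author Q) ≈ 0.7021, P(author N) ≈ 0.1702, P(author J) ≈ 0.1277
After 'present': normaliser = 0.9·0.7021 + 0.4·0.1702 + 0.6·0.1277; P(author Q) ≈ 0.8137, P(author N) ≈ 0.0877, P(author J) ≈ 0.0986
After 'present': normaliser = 0.9·0.8137 + 0.4·0.0877 + 0.6·0.0986; P(author Q) ≈ 0.8860, P(author N) ≈ 0.0424, P(author J) ≈ 0.0716
After 'absent': normaliser = 0.1·0.8860 + 0.6·0.0424 + 0.4·0.0716; P(author Q) ≈ 0.6209, P(author N) ≈ 0.1784, P(author J) ≈ 0.2007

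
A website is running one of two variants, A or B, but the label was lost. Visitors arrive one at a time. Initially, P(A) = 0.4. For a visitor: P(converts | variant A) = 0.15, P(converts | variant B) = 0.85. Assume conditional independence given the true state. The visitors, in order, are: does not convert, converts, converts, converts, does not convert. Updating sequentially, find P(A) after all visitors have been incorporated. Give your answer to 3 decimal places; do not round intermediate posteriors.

Each posterior becomes the prior for the next update.
After 'does not convert': P(A) = 0.85·0.4000 / (0.85·0.4000 + 0.15·0.6000) ≈ 0.7907
After 'converts': P(A) = 0.15·0.7907 / (0.15·0.7907 + 0.85·0.2093) ≈ 0.4000
After 'converts': P(A) = 0.15·0.4000 / (0.15·0.4000 + 0.85·0.6000) ≈ 0.1053
After 'converts': P(A) = 0.15·0.1053 / (0.15·0.1053 + 0.85·0.8947) ≈ 0.0203
After 'does not convert': P(A) = 0.85·0.0203 / (0.85·0.0203 + 0.15·0.9797) ≈ 0.1053

0.105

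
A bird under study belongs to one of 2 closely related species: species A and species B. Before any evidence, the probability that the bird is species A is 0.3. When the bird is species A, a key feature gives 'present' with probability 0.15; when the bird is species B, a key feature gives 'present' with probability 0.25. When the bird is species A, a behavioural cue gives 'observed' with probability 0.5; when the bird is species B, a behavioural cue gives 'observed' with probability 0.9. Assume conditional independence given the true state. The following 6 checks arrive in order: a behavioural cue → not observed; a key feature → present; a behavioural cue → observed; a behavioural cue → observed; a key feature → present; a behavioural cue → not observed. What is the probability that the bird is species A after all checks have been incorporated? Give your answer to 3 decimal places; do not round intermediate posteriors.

0.543

After a behavioural cue='not observed': P(species A) = 0.5·0.3000 / (0.5·0.3000 + 0.1·0.7000) ≈ 0.6818
After a key feature='present': P(species A) = 0.15·0.6818 / (0.15·0.6818 + 0.25·0.3182) ≈ 0.5625
After a behavioural cue='observed': P(species A) = 0.5·0.5625 / (0.5·0.5625 + 0.9·0.4375) ≈ 0.4167
After a behavioural cue='observed': P(species A) = 0.5·0.4167 / (0.5·0.4167 + 0.9·0.5833) ≈ 0.2841
After a key feature='present': P(species A) = 0.15·0.2841 / (0.15·0.2841 + 0.25·0.7159) ≈ 0.1923
After a behavioural cue='not observed': P(species A) = 0.5·0.1923 / (0.5·0.1923 + 0.1·0.8077) ≈ 0.5435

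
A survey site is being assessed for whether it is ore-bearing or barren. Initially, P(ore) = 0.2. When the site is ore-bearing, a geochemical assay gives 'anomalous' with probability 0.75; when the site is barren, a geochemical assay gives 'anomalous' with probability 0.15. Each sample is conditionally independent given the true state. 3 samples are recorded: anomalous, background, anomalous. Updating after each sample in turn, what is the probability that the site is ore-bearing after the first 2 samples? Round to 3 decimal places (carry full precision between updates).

Apply Bayes' rule sequentially, carrying P(ore) forward.
After 'anomalous': P(ore) = 0.75·0.2000 / (0.75·0.2000 + 0.15·0.8000) ≈ 0.5556
After 'background': P(ore) = 0.25·0.5556 / (0.25·0.5556 + 0.85·0.4444) ≈ 0.2688

0.269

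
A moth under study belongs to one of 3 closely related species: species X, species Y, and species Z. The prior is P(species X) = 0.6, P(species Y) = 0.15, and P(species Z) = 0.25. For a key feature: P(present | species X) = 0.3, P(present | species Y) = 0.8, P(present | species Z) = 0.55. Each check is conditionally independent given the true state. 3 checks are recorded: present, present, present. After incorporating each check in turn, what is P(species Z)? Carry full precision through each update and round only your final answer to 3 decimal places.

0.309

After 'present': normaliser = 0.3·0.6000 + 0.8·0.1500 + 0.55·0.2500; P(species X) ≈ 0.4114, P(species Y) ≈ 0.2743, P(species Z) ≈ 0.3143
After 'present': normaliser = 0.3·0.4114 + 0.8·0.2743 + 0.55·0.3143; P(species X) ≈ 0.2393, P(species Y) ≈ 0.4255, P(species Z) ≈ 0.3352
After 'present': normaliser = 0.3·0.2393 + 0.8·0.4255 + 0.55·0.3352; P(species X) ≈ 0.1204, P(species Y) ≈ 0.5706, P(species Z) ≈ 0.3090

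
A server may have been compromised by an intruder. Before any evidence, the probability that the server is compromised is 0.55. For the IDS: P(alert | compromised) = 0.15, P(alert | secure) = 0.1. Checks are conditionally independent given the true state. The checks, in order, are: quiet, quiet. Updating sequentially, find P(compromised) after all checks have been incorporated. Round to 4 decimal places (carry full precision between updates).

After 'quiet': P(compromised) = 0.85·0.5500 / (0.85·0.5500 + 0.9·0.4500) ≈ 0.5358
After 'quiet': P(compromised) = 0.85·0.5358 / (0.85·0.5358 + 0.9·0.4642) ≈ 0.5216

0.5216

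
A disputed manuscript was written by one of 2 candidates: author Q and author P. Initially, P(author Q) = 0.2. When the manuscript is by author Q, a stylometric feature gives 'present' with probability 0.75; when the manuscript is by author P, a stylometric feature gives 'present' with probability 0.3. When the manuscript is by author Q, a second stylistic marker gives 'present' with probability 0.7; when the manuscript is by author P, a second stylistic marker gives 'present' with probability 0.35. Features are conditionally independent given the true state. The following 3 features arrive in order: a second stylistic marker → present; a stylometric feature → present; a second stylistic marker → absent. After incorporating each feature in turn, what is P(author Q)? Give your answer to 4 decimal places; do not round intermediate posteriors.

After a second stylistic marker='present': P(author Q) = 0.7·0.2000 / (0.7·0.2000 + 0.35·0.8000) ≈ 0.3333
After a stylometric feature='present': P(author Q) = 0.75·0.3333 / (0.75·0.3333 + 0.3·0.6667) ≈ 0.5556
After a second stylistic marker='absent': P(author Q) = 0.3·0.5556 / (0.3·0.5556 + 0.65·0.4444) ≈ 0.3659

0.3659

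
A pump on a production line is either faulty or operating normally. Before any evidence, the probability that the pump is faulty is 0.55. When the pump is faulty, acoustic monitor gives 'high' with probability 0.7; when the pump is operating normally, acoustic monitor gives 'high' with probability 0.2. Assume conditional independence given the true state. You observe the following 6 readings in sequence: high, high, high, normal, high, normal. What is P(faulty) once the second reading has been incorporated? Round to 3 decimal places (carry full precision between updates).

Each posterior becomes the prior for the next update.
After 'high': P(faulty) = 0.7·0.5500 / (0.7·0.5500 + 0.2·0.4500) ≈ 0.8105
After 'high': P(faulty) = 0.7·0.8105 / (0.7·0.8105 + 0.2·0.1895) ≈ 0.9374

0.937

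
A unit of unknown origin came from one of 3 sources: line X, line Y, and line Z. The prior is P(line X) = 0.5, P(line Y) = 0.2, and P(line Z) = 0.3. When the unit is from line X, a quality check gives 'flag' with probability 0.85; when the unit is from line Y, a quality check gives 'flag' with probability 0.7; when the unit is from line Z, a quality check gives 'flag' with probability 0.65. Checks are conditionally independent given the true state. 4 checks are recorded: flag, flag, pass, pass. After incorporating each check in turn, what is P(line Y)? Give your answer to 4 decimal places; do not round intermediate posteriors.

0.2716

After 'flag': normaliser = 0.85·0.5000 + 0.7·0.2000 + 0.65·0.3000; P(line X) ≈ 0.5592, P(line Y) ≈ 0.1842, P(line Z) ≈ 0.2566
After 'flag': normaliser = 0.85·0.5592 + 0.7·0.1842 + 0.65·0.2566; P(line X) ≈ 0.6165, P(line Y) ≈ 0.1672, P(line Z) ≈ 0.2163
After 'pass': normaliser = 0.15·0.6165 + 0.3·0.1672 + 0.35·0.2163; P(line X) ≈ 0.4235, P(line Y) ≈ 0.2298, P(line Z) ≈ 0.3467
After 'pass': normaliser = 0.15·0.4235 + 0.3·0.2298 + 0.35·0.3467; P(line X) ≈ 0.2503, P(line Y) ≈ 0.2716, P(line Z) ≈ 0.4781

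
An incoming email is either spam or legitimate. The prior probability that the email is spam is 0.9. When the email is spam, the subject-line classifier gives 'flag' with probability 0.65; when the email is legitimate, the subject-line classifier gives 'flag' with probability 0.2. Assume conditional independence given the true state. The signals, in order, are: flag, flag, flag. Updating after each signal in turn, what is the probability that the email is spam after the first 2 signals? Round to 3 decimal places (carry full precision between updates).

0.990

After 'flag': P(spam) = 0.65·0.9000 / (0.65·0.9000 + 0.2·0.1000) ≈ 0.9669
After 'flag': P(spam) = 0.65·0.9669 / (0.65·0.9669 + 0.2·0.0331) ≈ 0.9896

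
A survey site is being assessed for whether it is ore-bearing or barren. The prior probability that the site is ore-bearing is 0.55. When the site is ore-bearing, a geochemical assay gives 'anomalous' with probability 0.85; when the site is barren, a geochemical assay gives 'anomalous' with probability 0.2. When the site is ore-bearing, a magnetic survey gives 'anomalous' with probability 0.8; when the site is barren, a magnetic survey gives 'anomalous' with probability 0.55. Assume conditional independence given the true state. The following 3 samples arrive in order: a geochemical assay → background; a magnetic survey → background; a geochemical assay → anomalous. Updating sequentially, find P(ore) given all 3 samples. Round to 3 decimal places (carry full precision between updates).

0.302

Apply Bayes' rule sequentially, carrying P(ore) forward.
After a geochemical assay='background': P(ore) = 0.15·0.5500 / (0.15·0.5500 + 0.8·0.4500) ≈ 0.1864
After a magnetic survey='background': P(ore) = 0.2·0.1864 / (0.2·0.1864 + 0.45·0.8136) ≈ 0.0924
After a geochemical assay='anomalous': P(ore) = 0.85·0.0924 / (0.85·0.0924 + 0.2·0.9076) ≈ 0.3021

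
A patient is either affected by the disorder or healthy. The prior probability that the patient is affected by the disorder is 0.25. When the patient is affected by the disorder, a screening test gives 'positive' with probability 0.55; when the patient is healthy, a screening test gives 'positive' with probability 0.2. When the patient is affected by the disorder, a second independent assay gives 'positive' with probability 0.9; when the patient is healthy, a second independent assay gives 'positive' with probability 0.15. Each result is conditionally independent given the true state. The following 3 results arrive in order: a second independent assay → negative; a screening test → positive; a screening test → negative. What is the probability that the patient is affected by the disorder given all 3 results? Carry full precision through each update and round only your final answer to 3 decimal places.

0.057

Apply Bayes' rule sequentially, carrying P(affected) forward.
After a second independent assay='negative': P(affected) = 0.1·0.2500 / (0.1·0.2500 + 0.85·0.7500) ≈ 0.0377
After a screening test='positive': P(affected) = 0.55·0.0377 / (0.55·0.0377 + 0.2·0.9623) ≈ 0.0973
After a screening test='negative': P(affected) = 0.45·0.0973 / (0.45·0.0973 + 0.8·0.9027) ≈ 0.0572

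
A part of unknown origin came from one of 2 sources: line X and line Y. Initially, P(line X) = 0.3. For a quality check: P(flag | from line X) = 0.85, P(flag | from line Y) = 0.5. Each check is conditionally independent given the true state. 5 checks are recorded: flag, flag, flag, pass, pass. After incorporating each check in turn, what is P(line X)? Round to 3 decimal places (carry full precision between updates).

Each posterior becomes the prior for the next update.
After 'flag': P(line X) = 0.85·0.3000 / (0.85·0.3000 + 0.5·0.7000) ≈ 0.4215
After 'flag': P(line X) = 0.85·0.4215 / (0.85·0.4215 + 0.5·0.5785) ≈ 0.5533
After 'flag': P(line X) = 0.85·0.5533 / (0.85·0.5533 + 0.5·0.4467) ≈ 0.6780
After 'pass': P(line X) = 0.15·0.6780 / (0.15·0.6780 + 0.5·0.3220) ≈ 0.3871
After 'pass': P(line X) = 0.15·0.3871 / (0.15·0.3871 + 0.5·0.6129) ≈ 0.1593

0.159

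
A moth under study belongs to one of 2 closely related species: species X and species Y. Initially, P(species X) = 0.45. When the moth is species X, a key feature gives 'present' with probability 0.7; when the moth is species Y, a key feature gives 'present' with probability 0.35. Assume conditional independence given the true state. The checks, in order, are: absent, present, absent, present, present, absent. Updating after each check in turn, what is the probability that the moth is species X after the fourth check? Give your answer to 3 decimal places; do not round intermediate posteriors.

After 'absent': P(species X) = 0.3·0.4500 / (0.3·0.4500 + 0.65·0.5500) ≈ 0.2741
After 'present': P(species X) = 0.7·0.2741 / (0.7·0.2741 + 0.35·0.7259) ≈ 0.4303
After 'absent': P(species X) = 0.3·0.4303 / (0.3·0.4303 + 0.65·0.5697) ≈ 0.2585
After 'present': P(species X) = 0.7·0.2585 / (0.7·0.2585 + 0.35·0.7415) ≈ 0.4108

0.411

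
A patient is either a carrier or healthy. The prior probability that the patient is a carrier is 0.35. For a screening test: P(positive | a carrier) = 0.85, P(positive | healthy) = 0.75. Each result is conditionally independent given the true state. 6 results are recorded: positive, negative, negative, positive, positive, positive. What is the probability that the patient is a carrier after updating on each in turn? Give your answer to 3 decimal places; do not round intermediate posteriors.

0.242

After 'positive': P(carrier) = 0.85·0.3500 / (0.85·0.3500 + 0.75·0.6500) ≈ 0.3790
After 'negative': P(carrier) = 0.15·0.3790 / (0.15·0.3790 + 0.25·0.6210) ≈ 0.2680
After 'negative': P(carrier) = 0.15·0.2680 / (0.15·0.2680 + 0.25·0.7320) ≈ 0.1801
After 'positive': P(carrier) = 0.85·0.1801 / (0.85·0.1801 + 0.75·0.8199) ≈ 0.1993
After 'positive': P(carrier) = 0.85·0.1993 / (0.85·0.1993 + 0.75·0.8007) ≈ 0.2201
After 'positive': P(carrier) = 0.85·0.2201 / (0.85·0.2201 + 0.75·0.7799) ≈ 0.2423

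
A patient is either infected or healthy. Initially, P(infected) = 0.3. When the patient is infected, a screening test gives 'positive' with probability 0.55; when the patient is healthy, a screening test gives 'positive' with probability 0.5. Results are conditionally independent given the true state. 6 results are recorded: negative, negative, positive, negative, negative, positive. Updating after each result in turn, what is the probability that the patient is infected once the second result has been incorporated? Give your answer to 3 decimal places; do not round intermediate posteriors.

0.258

Each posterior becomes the prior for the next update.
After 'negative': P(infected) = 0.45·0.3000 / (0.45·0.3000 + 0.5·0.7000) ≈ 0.2784
After 'negative': P(infected) = 0.45·0.2784 / (0.45·0.2784 + 0.5·0.7216) ≈ 0.2577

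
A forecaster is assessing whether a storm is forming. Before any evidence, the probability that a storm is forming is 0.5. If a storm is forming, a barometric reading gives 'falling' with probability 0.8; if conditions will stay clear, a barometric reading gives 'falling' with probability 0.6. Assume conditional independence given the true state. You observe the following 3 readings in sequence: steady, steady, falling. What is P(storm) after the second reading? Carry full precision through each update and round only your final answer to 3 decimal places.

After 'steady': P(storm) = 0.2·0.5000 / (0.2·0.5000 + 0.4·0.5000) ≈ 0.3333
After 'steady': P(storm) = 0.2·0.3333 / (0.2·0.3333 + 0.4·0.6667) ≈ 0.2000

0.200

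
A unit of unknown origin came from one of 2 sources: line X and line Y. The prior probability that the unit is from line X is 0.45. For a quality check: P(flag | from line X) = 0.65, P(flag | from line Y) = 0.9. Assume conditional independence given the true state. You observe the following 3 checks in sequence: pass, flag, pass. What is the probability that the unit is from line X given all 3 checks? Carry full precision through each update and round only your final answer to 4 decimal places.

0.8786

Each posterior becomes the prior for the next update.
After 'pass': P(line X) = 0.35·0.4500 / (0.35·0.4500 + 0.1·0.5500) ≈ 0.7412
After 'flag': P(line X) = 0.65·0.7412 / (0.65·0.7412 + 0.9·0.2588) ≈ 0.6741
After 'pass': P(line X) = 0.35·0.6741 / (0.35·0.6741 + 0.1·0.3259) ≈ 0.8786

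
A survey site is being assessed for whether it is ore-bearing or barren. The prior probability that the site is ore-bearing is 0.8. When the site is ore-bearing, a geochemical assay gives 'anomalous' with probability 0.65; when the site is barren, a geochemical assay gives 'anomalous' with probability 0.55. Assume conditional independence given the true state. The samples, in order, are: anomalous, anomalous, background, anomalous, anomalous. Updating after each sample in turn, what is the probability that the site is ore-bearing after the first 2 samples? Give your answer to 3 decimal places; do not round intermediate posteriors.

0.848

After 'anomalous': P(ore) = 0.65·0.8000 / (0.65·0.8000 + 0.55·0.2000) ≈ 0.8254
After 'anomalous': P(ore) = 0.65·0.8254 / (0.65·0.8254 + 0.55·0.1746) ≈ 0.8482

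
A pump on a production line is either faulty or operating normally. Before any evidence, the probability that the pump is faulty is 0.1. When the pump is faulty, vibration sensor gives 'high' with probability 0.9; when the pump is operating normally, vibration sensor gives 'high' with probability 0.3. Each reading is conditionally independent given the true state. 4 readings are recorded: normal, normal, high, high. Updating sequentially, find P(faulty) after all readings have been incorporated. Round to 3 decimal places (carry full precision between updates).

After 'normal': P(faulty) = 0.1·0.1000 / (0.1·0.1000 + 0.7·0.9000) ≈ 0.0156
After 'normal': P(faulty) = 0.1·0.0156 / (0.1·0.0156 + 0.7·0.9844) ≈ 0.0023
After 'high': P(faulty) = 0.9·0.0023 / (0.9·0.0023 + 0.3·0.9977) ≈ 0.0068
After 'high': P(faulty) = 0.9·0.0068 / (0.9·0.0068 + 0.3·0.9932) ≈ 0.0200

0.020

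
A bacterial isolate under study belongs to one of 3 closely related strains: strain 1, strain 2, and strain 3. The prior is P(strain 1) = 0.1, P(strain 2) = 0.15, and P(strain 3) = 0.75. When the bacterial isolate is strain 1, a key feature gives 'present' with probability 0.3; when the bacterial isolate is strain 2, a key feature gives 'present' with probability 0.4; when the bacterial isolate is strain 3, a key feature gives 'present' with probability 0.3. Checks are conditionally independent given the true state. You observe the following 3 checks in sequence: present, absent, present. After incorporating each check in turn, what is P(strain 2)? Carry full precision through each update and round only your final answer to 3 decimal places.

After 'present': normaliser = 0.3·0.1000 + 0.4·0.1500 + 0.3·0.7500; P(strain 1) ≈ 0.0952, P(strain 2) ≈ 0.1905, P(strain 3) ≈ 0.7143
After 'absent': normaliser = 0.7·0.0952 + 0.6·0.1905 + 0.7·0.7143; P(strain 1) ≈ 0.0979, P(strain 2) ≈ 0.1678, P(strain 3) ≈ 0.7343
After 'present': normaliser = 0.3·0.0979 + 0.4·0.1678 + 0.3·0.7343; P(strain 1) ≈ 0.0927, P(strain 2) ≈ 0.2119, P(strain 3) ≈ 0.6954

0.212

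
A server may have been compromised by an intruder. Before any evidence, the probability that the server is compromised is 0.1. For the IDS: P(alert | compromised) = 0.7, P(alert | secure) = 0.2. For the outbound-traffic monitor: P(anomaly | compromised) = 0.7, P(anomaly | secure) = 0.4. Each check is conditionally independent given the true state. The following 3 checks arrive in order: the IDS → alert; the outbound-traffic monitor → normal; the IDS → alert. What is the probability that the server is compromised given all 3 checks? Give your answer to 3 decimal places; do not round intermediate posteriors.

After the IDS='alert': P(compromised) = 0.7·0.1000 / (0.7·0.1000 + 0.2·0.9000) ≈ 0.2800
After the outbound-traffic monitor='normal': P(compromised) = 0.3·0.2800 / (0.3·0.2800 + 0.6·0.7200) ≈ 0.1628
After the IDS='alert': P(compromised) = 0.7·0.1628 / (0.7·0.1628 + 0.2·0.8372) ≈ 0.4050

0.405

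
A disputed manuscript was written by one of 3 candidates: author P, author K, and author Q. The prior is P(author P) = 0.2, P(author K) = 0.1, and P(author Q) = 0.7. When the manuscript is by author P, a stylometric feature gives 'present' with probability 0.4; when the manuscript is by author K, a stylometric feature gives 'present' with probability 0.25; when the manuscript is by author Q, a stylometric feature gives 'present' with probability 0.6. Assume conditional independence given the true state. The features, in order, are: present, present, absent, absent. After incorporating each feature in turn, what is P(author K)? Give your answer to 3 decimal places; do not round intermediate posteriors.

0.064

After 'present': normaliser = 0.4·0.2000 + 0.25·0.1000 + 0.6·0.7000; P(author P) ≈ 0.1524, P(author K) ≈ 0.0476, P(author Q) ≈ 0.8000
After 'present': normaliser = 0.4·0.1524 + 0.25·0.0476 + 0.6·0.8000; P(author P) ≈ 0.1102, P(author K) ≈ 0.0215, P(author Q) ≈ 0.8682
After 'absent': normaliser = 0.6·0.1102 + 0.75·0.0215 + 0.4·0.8682; P(author P) ≈ 0.1540, P(author K) ≈ 0.0376, P(author Q) ≈ 0.8084
After 'absent': normaliser = 0.6·0.1540 + 0.75·0.0376 + 0.4·0.8084; P(author P) ≈ 0.2081, P(author K) ≈ 0.0635, P(author Q) ≈ 0.7284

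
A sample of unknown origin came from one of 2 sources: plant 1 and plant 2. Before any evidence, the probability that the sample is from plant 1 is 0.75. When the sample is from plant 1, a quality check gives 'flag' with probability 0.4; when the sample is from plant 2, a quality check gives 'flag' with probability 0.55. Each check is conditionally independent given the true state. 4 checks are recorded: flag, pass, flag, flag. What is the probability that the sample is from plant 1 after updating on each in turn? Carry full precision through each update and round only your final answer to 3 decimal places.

0.606

Apply Bayes' rule sequentially, carrying P(plant 1) forward.
After 'flag': P(plant 1) = 0.4·0.7500 / (0.4·0.7500 + 0.55·0.2500) ≈ 0.6857
After 'pass': P(plant 1) = 0.6·0.6857 / (0.6·0.6857 + 0.45·0.3143) ≈ 0.7442
After 'flag': P(plant 1) = 0.4·0.7442 / (0.4·0.7442 + 0.55·0.2558) ≈ 0.6790
After 'flag': P(plant 1) = 0.4·0.6790 / (0.4·0.6790 + 0.55·0.3210) ≈ 0.6061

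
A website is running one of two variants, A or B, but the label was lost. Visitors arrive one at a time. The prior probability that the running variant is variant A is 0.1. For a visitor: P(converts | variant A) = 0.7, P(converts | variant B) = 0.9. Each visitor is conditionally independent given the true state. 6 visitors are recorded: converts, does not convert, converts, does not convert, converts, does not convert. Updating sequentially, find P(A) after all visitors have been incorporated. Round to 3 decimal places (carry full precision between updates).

0.585

Apply Bayes' rule sequentially, carrying P(A) forward.
After 'converts': P(A) = 0.7·0.1000 / (0.7·0.1000 + 0.9·0.9000) ≈ 0.0795
After 'does not convert': P(A) = 0.3·0.0795 / (0.3·0.0795 + 0.1·0.9205) ≈ 0.2059
After 'converts': P(A) = 0.7·0.2059 / (0.7·0.2059 + 0.9·0.7941) ≈ 0.1678
After 'does not convert': P(A) = 0.3·0.1678 / (0.3·0.1678 + 0.1·0.8322) ≈ 0.3769
After 'converts': P(A) = 0.7·0.3769 / (0.7·0.3769 + 0.9·0.6231) ≈ 0.3200
After 'does not convert': P(A) = 0.3·0.3200 / (0.3·0.3200 + 0.1·0.6800) ≈ 0.5853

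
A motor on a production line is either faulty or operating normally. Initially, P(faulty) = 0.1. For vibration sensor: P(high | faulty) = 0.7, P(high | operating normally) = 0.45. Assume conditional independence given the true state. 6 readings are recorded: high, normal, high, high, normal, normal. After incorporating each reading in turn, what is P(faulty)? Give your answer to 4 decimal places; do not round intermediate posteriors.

After 'high': P(faulty) = 0.7·0.1000 / (0.7·0.1000 + 0.45·0.9000) ≈ 0.1474
After 'normal': P(faulty) = 0.3·0.1474 / (0.3·0.1474 + 0.55·0.8526) ≈ 0.0862
After 'high': P(faulty) = 0.7·0.0862 / (0.7·0.0862 + 0.45·0.9138) ≈ 0.1279
After 'high': P(faulty) = 0.7·0.1279 / (0.7·0.1279 + 0.45·0.8721) ≈ 0.1858
After 'normal': P(faulty) = 0.3·0.1858 / (0.3·0.1858 + 0.55·0.8142) ≈ 0.1107
After 'normal': P(faulty) = 0.3·0.1107 / (0.3·0.1107 + 0.55·0.8893) ≈ 0.0636

0.0636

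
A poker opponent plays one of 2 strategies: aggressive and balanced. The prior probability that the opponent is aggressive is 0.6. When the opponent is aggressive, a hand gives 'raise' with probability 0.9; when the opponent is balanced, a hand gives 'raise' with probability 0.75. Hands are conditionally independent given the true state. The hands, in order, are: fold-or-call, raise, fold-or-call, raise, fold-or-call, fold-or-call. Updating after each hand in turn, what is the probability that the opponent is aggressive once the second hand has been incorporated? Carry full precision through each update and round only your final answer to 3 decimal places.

After 'fold-or-call': P(aggressive) = 0.1·0.6000 / (0.1·0.6000 + 0.25·0.4000) ≈ 0.3750
After 'raise': P(aggressive) = 0.9·0.3750 / (0.9·0.3750 + 0.75·0.6250) ≈ 0.4186

0.419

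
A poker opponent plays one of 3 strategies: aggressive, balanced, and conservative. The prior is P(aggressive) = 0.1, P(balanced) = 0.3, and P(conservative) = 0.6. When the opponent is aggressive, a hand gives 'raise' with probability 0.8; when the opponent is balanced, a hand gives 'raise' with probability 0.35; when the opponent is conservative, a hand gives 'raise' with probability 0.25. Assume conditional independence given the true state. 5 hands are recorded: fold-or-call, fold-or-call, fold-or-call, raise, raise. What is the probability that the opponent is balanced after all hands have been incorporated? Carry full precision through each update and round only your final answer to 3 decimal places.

Apply Bayes' rule sequentially, carrying P(balanced) forward.
After 'fold-or-call': normaliser = 0.2·0.1000 + 0.65·0.3000 + 0.75·0.6000; P(aggressive) ≈ 0.0301, P(balanced) ≈ 0.2932, P(conservative) ≈ 0.6767
After 'fold-or-call': normaliser = 0.2·0.0301 + 0.65·0.2932 + 0.75·0.6767; P(aggressive) ≈ 0.0085, P(balanced) ≈ 0.2707, P(conservative) ≈ 0.7208
After 'fold-or-call': normaliser = 0.2·0.0085 + 0.65·0.2707 + 0.75·0.7208; P(aggressive) ≈ 0.0024, P(balanced) ≈ 0.2450, P(conservative) ≈ 0.7526
After 'raise': normaliser = 0.8·0.0024 + 0.35·0.2450 + 0.25·0.7526; P(aggressive) ≈ 0.0069, P(balanced) ≈ 0.3109, P(conservative) ≈ 0.6822
After 'raise': normaliser = 0.8·0.0069 + 0.35·0.3109 + 0.25·0.6822; P(aggressive) ≈ 0.0194, P(balanced) ≈ 0.3819, P(conservative) ≈ 0.5987

0.382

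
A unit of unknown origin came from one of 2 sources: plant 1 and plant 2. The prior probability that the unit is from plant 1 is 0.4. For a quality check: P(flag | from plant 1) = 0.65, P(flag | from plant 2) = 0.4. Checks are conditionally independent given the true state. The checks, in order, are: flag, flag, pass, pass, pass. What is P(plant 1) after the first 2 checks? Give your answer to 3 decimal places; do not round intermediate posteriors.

0.638

After 'flag': P(plant 1) = 0.65·0.4000 / (0.65·0.4000 + 0.4·0.6000) ≈ 0.5200
After 'flag': P(plant 1) = 0.65·0.5200 / (0.65·0.5200 + 0.4·0.4800) ≈ 0.6377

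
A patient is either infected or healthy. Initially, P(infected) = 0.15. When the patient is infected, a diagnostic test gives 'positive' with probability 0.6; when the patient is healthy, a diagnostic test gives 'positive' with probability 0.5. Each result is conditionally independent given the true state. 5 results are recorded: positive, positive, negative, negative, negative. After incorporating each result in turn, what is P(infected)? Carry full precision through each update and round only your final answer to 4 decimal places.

After 'positive': P(infected) = 0.6·0.1500 / (0.6·0.1500 + 0.5·0.8500) ≈ 0.1748
After 'positive': P(infected) = 0.6·0.1748 / (0.6·0.1748 + 0.5·0.8252) ≈ 0.2026
After 'negative': P(infected) = 0.4·0.2026 / (0.4·0.2026 + 0.5·0.7974) ≈ 0.1689
After 'negative': P(infected) = 0.4·0.1689 / (0.4·0.1689 + 0.5·0.8311) ≈ 0.1399
After 'negative': P(infected) = 0.4·0.1399 / (0.4·0.1399 + 0.5·0.8601) ≈ 0.1151

0.1151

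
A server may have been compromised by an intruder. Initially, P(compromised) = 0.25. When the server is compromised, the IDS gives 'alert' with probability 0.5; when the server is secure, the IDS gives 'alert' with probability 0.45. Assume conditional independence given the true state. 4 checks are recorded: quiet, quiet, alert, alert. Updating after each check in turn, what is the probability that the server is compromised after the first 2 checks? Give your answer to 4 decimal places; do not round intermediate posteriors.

After 'quiet': P(compromised) = 0.5·0.2500 / (0.5·0.2500 + 0.55·0.7500) ≈ 0.2326
After 'quiet': P(compromised) = 0.5·0.2326 / (0.5·0.2326 + 0.55·0.7674) ≈ 0.2160

0.2160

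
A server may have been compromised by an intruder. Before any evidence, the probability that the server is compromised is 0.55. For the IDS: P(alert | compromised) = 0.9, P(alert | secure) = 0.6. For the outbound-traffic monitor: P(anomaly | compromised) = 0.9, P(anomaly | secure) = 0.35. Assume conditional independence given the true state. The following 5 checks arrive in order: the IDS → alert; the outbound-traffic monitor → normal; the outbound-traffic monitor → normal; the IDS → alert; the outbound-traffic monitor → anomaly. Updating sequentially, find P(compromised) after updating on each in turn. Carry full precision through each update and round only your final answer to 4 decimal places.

0.1434

After the IDS='alert': P(compromised) = 0.9·0.5500 / (0.9·0.5500 + 0.6·0.4500) ≈ 0.6471
After the outbound-traffic monitor='normal': P(compromised) = 0.1·0.6471 / (0.1·0.6471 + 0.65·0.3529) ≈ 0.2200
After the outbound-traffic monitor='normal': P(compromised) = 0.1·0.2200 / (0.1·0.2200 + 0.65·0.7800) ≈ 0.0416
After the IDS='alert': P(compromised) = 0.9·0.0416 / (0.9·0.0416 + 0.6·0.9584) ≈ 0.0611
After the outbound-traffic monitor='anomaly': P(compromised) = 0.9·0.0611 / (0.9·0.0611 + 0.35·0.9389) ≈ 0.1434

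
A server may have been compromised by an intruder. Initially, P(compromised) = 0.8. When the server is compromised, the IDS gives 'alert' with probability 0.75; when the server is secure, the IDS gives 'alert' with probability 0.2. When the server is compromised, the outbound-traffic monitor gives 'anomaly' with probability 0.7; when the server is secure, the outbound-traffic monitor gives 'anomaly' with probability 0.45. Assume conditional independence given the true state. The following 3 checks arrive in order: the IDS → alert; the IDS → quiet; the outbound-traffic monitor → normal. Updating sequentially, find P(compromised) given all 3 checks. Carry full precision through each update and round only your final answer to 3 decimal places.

0.719

Each posterior becomes the prior for the next update.
After the IDS='alert': P(compromised) = 0.75·0.8000 / (0.75·0.8000 + 0.2·0.2000) ≈ 0.9375
After the IDS='quiet': P(compromised) = 0.25·0.9375 / (0.25·0.9375 + 0.8·0.0625) ≈ 0.8242
After the outbound-traffic monitor='normal': P(compromised) = 0.3·0.8242 / (0.3·0.8242 + 0.55·0.1758) ≈ 0.7188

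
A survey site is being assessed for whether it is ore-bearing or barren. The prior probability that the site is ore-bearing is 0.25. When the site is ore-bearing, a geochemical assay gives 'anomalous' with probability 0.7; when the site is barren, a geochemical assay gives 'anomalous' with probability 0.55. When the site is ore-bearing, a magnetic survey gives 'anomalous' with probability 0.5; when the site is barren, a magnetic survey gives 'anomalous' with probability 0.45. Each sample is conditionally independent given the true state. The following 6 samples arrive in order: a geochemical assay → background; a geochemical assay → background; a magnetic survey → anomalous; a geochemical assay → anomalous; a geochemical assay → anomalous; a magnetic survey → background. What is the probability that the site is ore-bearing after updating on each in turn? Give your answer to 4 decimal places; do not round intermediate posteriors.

0.1951

After a geochemical assay='background': P(ore) = 0.3·0.2500 / (0.3·0.2500 + 0.45·0.7500) ≈ 0.1818
After a geochemical assay='background': P(ore) = 0.3·0.1818 / (0.3·0.1818 + 0.45·0.8182) ≈ 0.1290
After a magnetic survey='anomalous': P(ore) = 0.5·0.1290 / (0.5·0.1290 + 0.45·0.8710) ≈ 0.1413
After a geochemical assay='anomalous': P(ore) = 0.7·0.1413 / (0.7·0.1413 + 0.55·0.8587) ≈ 0.1732
After a geochemical assay='anomalous': P(ore) = 0.7·0.1732 / (0.7·0.1732 + 0.55·0.8268) ≈ 0.2105
After a magnetic survey='background': P(ore) = 0.5·0.2105 / (0.5·0.2105 + 0.55·0.7895) ≈ 0.1951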